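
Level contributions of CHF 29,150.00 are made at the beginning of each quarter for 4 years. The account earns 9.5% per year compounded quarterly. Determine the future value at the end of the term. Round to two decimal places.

This is an annuity due: 16 deposits of CHF 29,150.00 at the beginning of each quarter.
Periodic rate r = 0.095/4 per quarter; n is counted in quarters.
FV = PMT × [((1+r)^n − 1)/r] × (1+r) = 29,150 × [(1+r)^16 − 1] / r × (1+r) = CHF 572,724.98

CHF 572,724.98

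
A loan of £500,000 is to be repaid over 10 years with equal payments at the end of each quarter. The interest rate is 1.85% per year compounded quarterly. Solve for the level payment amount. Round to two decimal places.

Level ordinary annuity; solve PV = PMT × [(1 − (1+r)^−n)/r] for PMT.
Periodic rate r = 0.0185/4 per quarter; n is counted in quarters.
With n = 40: PMT = 500,000 / ([(1 − (1+r)^−n)/r]) = £13,720.68

£13,720.68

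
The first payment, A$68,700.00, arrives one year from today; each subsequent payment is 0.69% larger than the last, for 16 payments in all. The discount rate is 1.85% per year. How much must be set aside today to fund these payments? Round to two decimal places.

Periodic rate r = 0.0185 per year.
Growing ordinary annuity: PV = PMT₁ × [1 − ((1+g)/(1+r))^n] / (r − g) = 68,700 × [1 − ((1+0.0069)/(1+r))^16] / (r − 0.0069) = A$991,769.55.

A$991,769.55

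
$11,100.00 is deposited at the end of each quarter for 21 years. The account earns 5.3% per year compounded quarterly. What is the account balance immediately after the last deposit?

This is an ordinary annuity: 84 deposits of $11,100.00 at the end of each quarter.
Periodic rate r = 0.053/4 per quarter; n is counted in quarters.
FV = PMT × [((1+r)^n − 1)/r] = 11,100 × [(1+r)^84 − 1] / r = $1,693,324.75

$1,693,324.75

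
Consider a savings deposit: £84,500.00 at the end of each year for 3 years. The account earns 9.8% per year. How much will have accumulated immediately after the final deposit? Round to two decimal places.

This is an ordinary annuity: 3 deposits of £84,500.00 at the end of each year.
Periodic rate r = 0.098 per year.
FV = PMT × [((1+r)^n − 1)/r] = 84,500 × [(1+r)^3 − 1] / r = £279,154.54

£279,154.54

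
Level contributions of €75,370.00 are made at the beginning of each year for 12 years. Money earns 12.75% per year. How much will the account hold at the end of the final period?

€2,146,711.39

This is an annuity due: 12 deposits of €75,370.00 at the beginning of each year.
Periodic rate r = 0.1275 per year.
FV = PMT × [((1+r)^n − 1)/r] × (1+r) = 75,370 × [(1+r)^12 − 1] / r × (1+r) = €2,146,711.39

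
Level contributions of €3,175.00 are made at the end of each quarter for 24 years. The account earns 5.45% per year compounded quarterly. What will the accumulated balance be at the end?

This is an ordinary annuity: 96 deposits of €3,175.00 at the end of each quarter.
Periodic rate r = 0.0545/4 per quarter; n is counted in quarters.
FV = PMT × [((1+r)^n − 1)/r] = 3,175 × [(1+r)^96 − 1] / r = €621,309.66

€621,309.66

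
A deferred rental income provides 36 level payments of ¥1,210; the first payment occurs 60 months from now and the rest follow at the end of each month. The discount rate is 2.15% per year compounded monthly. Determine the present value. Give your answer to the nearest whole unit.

Ordinary annuity of 36 payments, first payment at period 60.
Periodic rate r = 0.0215/12 per month; n is counted in months.
The ordinary-annuity PV formula values the stream one period before the first payment (period 59); discount that back 59 periods:
PV₀ = 1,210 × [1 − (1+r)^−36] / r × (1+r)^−59 = ¥37,924

¥37,924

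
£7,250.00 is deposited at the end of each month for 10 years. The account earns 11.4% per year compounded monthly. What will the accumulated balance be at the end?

£1,610,254.44

This is an ordinary annuity: 120 deposits of £7,250.00 at the end of each month.
Periodic rate r = 0.114/12 per month; n is counted in months.
FV = PMT × [((1+r)^n − 1)/r] = 7,250 × [(1+r)^120 − 1] / r = £1,610,254.44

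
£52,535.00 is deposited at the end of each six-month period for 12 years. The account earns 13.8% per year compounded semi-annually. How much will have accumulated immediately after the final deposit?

£3,014,906.51

This is an ordinary annuity: 24 deposits of £52,535.00 at the end of each six-month period.
Periodic rate r = 0.138/2 per half-year; n is counted in half-years.
FV = PMT × [((1+r)^n − 1)/r] = 52,535 × [(1+r)^24 − 1] / r = £3,014,906.51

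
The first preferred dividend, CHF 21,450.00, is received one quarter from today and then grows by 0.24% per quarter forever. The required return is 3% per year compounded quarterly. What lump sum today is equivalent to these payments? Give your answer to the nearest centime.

CHF 4,205,882.35

Periodic rate r = 0.03/4 per quarter.
Growing perpetuity (Gordon): PV = PMT₁ / (r − g) = 21,450 / (r − 0.0024) = CHF 4,205,882.35.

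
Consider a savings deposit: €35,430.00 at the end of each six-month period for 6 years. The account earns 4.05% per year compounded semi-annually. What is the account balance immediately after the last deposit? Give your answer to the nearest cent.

€475,858.93

This is an ordinary annuity: 12 deposits of €35,430.00 at the end of each six-month period.
Periodic rate r = 0.0405/2 per half-year; n is counted in half-years.
FV = PMT × [((1+r)^n − 1)/r] = 35,430 × [(1+r)^12 − 1] / r = €475,858.93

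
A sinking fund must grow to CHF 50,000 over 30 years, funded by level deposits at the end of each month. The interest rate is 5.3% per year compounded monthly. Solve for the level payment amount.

CHF 56.82

Level ordinary annuity; solve FV = PMT × [((1+r)^n − 1)/r] for PMT.
Periodic rate r = 0.053/12 per month; n is counted in months.
With n = 360: PMT = 50,000 / ([((1+r)^n − 1)/r]) = CHF 56.82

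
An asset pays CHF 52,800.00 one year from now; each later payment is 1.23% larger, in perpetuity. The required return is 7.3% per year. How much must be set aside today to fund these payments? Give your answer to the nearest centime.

CHF 869,851.73

Periodic rate r = 0.073 per year.
Growing perpetuity (Gordon): PV = PMT₁ / (r − g) = 52,800 / (r − 0.0123) = CHF 869,851.73.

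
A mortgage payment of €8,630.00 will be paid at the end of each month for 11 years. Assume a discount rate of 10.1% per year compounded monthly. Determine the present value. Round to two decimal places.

€686,198.97

This is an ordinary annuity: 132 payments of €8,630.00 at the end of each month.
Periodic rate r = 0.101/12 per month; n is counted in months.
PV = PMT × [(1 − (1+r)^−n)/r] = 8,630 × [1 − (1+r)^−132] / r = €686,198.97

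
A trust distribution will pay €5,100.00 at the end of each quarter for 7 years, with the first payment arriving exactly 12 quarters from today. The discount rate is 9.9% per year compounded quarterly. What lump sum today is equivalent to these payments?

€78,056.21

Ordinary annuity of 28 payments, first payment at period 12.
Periodic rate r = 0.099/4 per quarter; n is counted in quarters.
The ordinary-annuity PV formula values the stream one period before the first payment (period 11); discount that back 11 periods:
PV₀ = 5,100 × [1 − (1+r)^−28] / r × (1+r)^−11 = €78,056.21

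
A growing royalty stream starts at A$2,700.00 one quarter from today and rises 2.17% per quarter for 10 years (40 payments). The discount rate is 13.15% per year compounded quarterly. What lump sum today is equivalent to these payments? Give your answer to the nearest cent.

A$85,245.09

Periodic rate r = 0.1315/4 per quarter; n is counted in quarters.
Growing ordinary annuity: PV = PMT₁ × [1 − ((1+g)/(1+r))^n] / (r − g) = 2,700 × [1 − ((1+0.0217)/(1+r))^40] / (r − 0.0217) = A$85,245.09.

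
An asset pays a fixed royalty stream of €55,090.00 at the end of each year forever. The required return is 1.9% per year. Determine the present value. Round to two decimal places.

€2,899,473.68

Periodic rate r = 0.019 per year.
Level perpetuity: PV = PMT / r = 55,090 / (0.019) = €2,899,473.68.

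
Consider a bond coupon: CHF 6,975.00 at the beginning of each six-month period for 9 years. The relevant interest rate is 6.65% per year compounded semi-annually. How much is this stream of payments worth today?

This is an annuity due: 18 payments of CHF 6,975.00 at the beginning of each six-month period.
Periodic rate r = 0.0665/2 per half-year; n is counted in half-years.
PV = PMT × [(1 − (1+r)^−n)/r] × (1+r) = 6,975 × [1 − (1+r)^−18] / r × (1+r) = CHF 96,450.85

CHF 96,450.85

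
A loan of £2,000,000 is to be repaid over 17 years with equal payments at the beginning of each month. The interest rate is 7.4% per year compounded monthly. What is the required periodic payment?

£17,151.42

Level annuity due; solve PV = PMT × [(1 − (1+r)^−n)/r] × (1+r) for PMT.
Periodic rate r = 0.074/12 per month; n is counted in months.
With n = 204: PMT = 2,000,000 / ([(1 − (1+r)^−n)/r] × (1+r)) = £17,151.42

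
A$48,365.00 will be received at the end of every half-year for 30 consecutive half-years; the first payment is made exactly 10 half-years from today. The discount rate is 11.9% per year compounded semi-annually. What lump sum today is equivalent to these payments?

A$397,851.16

Ordinary annuity of 30 payments, first payment at period 10.
Periodic rate r = 0.119/2 per half-year; n is counted in half-years.
The ordinary-annuity PV formula values the stream one period before the first payment (period 9); discount that back 9 periods:
PV₀ = 48,365 × [1 − (1+r)^−30] / r × (1+r)^−9 = A$397,851.16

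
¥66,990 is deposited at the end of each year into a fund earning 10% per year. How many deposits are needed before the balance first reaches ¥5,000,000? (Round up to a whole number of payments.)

Periodic rate r = 0.1 per year.
Ordinary annuity FV: 5,000,000 = 66,990 × [((1+r)^n − 1)/r].
(1+r)^n = 1 + 5,000,000 × r / 66,990, so n = ln(1 + 5,000,000·r/66,990) / ln(1+r) = 22.41.
Round up to a whole number of payments: n = 23.

23 payments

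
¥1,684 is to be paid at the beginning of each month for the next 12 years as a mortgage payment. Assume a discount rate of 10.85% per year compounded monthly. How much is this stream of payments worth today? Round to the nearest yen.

This is an annuity due: 144 payments of ¥1,684 at the beginning of each month.
Periodic rate r = 0.1085/12 per month; n is counted in months.
PV = PMT × [(1 − (1+r)^−n)/r] × (1+r) = 1,684 × [1 − (1+r)^−144] / r × (1+r) = ¥136,518

¥136,518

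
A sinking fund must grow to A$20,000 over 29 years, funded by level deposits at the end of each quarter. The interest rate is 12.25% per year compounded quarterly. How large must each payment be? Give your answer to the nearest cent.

Level ordinary annuity; solve FV = PMT × [((1+r)^n − 1)/r] for PMT.
Periodic rate r = 0.1225/4 per quarter; n is counted in quarters.
With n = 116: PMT = 20,000 / ([((1+r)^n − 1)/r]) = A$19.09

A$19.09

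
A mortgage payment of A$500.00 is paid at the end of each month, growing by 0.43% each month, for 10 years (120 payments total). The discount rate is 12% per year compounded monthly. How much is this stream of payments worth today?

Periodic rate r = 0.12/12 per month; n is counted in months.
Growing ordinary annuity: PV = PMT₁ × [1 − ((1+g)/(1+r))^n] / (r − g) = 500 × [1 − ((1+0.0043)/(1+r))^120] / (r − 0.0043) = A$43,241.24.

A$43,241.24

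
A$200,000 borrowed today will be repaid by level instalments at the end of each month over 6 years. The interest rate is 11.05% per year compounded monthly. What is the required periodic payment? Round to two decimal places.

Level ordinary annuity; solve PV = PMT × [(1 − (1+r)^−n)/r] for PMT.
Periodic rate r = 0.1105/12 per month; n is counted in months.
With n = 72: PMT = 200,000 / ([(1 − (1+r)^−n)/r]) = A$3,811.94

A$3,811.94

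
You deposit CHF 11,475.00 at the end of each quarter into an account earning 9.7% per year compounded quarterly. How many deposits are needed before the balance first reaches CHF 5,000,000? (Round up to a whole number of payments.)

103 payments

Periodic rate r = 0.097/4 per quarter; n is counted in quarters.
Ordinary annuity FV: 5,000,000 = 11,475 × [((1+r)^n − 1)/r].
(1+r)^n = 1 + 5,000,000 × r / 11,475, so n = ln(1 + 5,000,000·r/11,475) / ln(1+r) = 102.17.
Round up to a whole number of payments: n = 103.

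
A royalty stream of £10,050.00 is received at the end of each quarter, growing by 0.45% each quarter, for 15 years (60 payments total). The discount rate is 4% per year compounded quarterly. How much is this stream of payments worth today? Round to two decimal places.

£510,480.03

Periodic rate r = 0.04/4 per quarter; n is counted in quarters.
Growing ordinary annuity: PV = PMT₁ × [1 − ((1+g)/(1+r))^n] / (r − g) = 10,050 × [1 − ((1+0.0045)/(1+r))^60] / (r − 0.0045) = £510,480.03.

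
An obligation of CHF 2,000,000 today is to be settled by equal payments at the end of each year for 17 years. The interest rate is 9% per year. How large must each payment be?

Level ordinary annuity; solve PV = PMT × [(1 − (1+r)^−n)/r] for PMT.
Periodic rate r = 0.09 per year.
With n = 17: PMT = 2,000,000 / ([(1 − (1+r)^−n)/r]) = CHF 234,092.50

CHF 234,092.50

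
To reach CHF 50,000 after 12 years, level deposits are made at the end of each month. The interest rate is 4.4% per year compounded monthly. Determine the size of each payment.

Level ordinary annuity; solve FV = PMT × [((1+r)^n − 1)/r] for PMT.
Periodic rate r = 0.044/12 per month; n is counted in months.
With n = 144: PMT = 50,000 / ([((1+r)^n − 1)/r]) = CHF 264.21

CHF 264.21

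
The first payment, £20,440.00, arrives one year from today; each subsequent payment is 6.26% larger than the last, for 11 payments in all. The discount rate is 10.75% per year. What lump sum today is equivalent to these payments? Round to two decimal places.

Periodic rate r = 0.1075 per year.
Growing ordinary annuity: PV = PMT₁ × [1 − ((1+g)/(1+r))^n] / (r − g) = 20,440 × [1 − ((1+0.0626)/(1+r))^11] / (r − 0.0626) = £166,484.25.

£166,484.25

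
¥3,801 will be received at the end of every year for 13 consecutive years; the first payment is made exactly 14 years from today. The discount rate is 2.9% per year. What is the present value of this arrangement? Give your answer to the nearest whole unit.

Ordinary annuity of 13 payments, first payment at period 14.
Periodic rate r = 0.029 per year.
The ordinary-annuity PV formula values the stream one period before the first payment (period 13); discount that back 13 periods:
PV₀ = 3,801 × [1 − (1+r)^−13] / r × (1+r)^−13 = ¥28,055

¥28,055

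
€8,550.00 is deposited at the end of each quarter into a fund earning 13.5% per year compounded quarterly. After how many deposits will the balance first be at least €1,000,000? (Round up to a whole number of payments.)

49 payments

Periodic rate r = 0.135/4 per quarter; n is counted in quarters.
Ordinary annuity FV: 1,000,000 = 8,550 × [((1+r)^n − 1)/r].
(1+r)^n = 1 + 1,000,000 × r / 8,550, so n = ln(1 + 1,000,000·r/8,550) / ln(1+r) = 48.17.
Round up to a whole number of payments: n = 49.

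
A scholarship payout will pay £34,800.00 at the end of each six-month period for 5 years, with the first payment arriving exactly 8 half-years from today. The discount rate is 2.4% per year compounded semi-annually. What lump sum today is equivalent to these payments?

Ordinary annuity of 10 payments, first payment at period 8.
Periodic rate r = 0.024/2 per half-year; n is counted in half-years.
The ordinary-annuity PV formula values the stream one period before the first payment (period 7); discount that back 7 periods:
PV₀ = 34,800 × [1 − (1+r)^−10] / r × (1+r)^−7 = £299,969.93

£299,969.93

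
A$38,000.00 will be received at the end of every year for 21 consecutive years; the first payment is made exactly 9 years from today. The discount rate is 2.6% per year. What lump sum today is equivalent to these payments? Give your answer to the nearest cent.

A$495,947.88

Ordinary annuity of 21 payments, first payment at period 9.
Periodic rate r = 0.026 per year.
The ordinary-annuity PV formula values the stream one period before the first payment (period 8); discount that back 8 periods:
PV₀ = 38,000 × [1 − (1+r)^−21] / r × (1+r)^−8 = A$495,947.88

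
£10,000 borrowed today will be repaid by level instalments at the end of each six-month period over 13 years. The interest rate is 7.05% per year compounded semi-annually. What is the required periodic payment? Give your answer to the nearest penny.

£593.71

Level ordinary annuity; solve PV = PMT × [(1 − (1+r)^−n)/r] for PMT.
Periodic rate r = 0.0705/2 per half-year; n is counted in half-years.
With n = 26: PMT = 10,000 / ([(1 − (1+r)^−n)/r]) = £593.71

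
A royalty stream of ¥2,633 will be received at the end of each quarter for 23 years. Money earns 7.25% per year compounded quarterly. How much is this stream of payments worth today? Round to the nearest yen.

This is an ordinary annuity: 92 payments of ¥2,633 at the end of each quarter.
Periodic rate r = 0.0725/4 per quarter; n is counted in quarters.
PV = PMT × [(1 − (1+r)^−n)/r] = 2,633 × [1 − (1+r)^−92] / r = ¥117,442

¥117,442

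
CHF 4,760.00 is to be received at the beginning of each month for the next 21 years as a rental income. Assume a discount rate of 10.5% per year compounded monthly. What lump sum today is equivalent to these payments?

This is an annuity due: 252 payments of CHF 4,760.00 at the beginning of each month.
Periodic rate r = 0.105/12 per month; n is counted in months.
PV = PMT × [(1 − (1+r)^−n)/r] × (1+r) = 4,760 × [1 − (1+r)^−252] / r × (1+r) = CHF 487,675.87

CHF 487,675.87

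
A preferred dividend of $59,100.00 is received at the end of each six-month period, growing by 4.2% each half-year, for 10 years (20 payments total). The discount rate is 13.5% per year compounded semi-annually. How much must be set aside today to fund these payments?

Periodic rate r = 0.135/2 per half-year; n is counted in half-years.
Growing ordinary annuity: PV = PMT₁ × [1 − ((1+g)/(1+r))^n] / (r − g) = 59,100 × [1 − ((1+0.042)/(1+r))^20] / (r − 0.042) = $888,608.31.

$888,608.31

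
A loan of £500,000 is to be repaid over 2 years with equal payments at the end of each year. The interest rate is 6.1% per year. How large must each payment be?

£273,100.68

Level ordinary annuity; solve PV = PMT × [(1 − (1+r)^−n)/r] for PMT.
Periodic rate r = 0.061 per year.
With n = 2: PMT = 500,000 / ([(1 − (1+r)^−n)/r]) = £273,100.68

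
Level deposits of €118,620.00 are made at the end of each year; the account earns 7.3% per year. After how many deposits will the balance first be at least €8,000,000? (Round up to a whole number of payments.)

26 payments

Periodic rate r = 0.073 per year.
Ordinary annuity FV: 8,000,000 = 118,620 × [((1+r)^n − 1)/r].
(1+r)^n = 1 + 8,000,000 × r / 118,620, so n = ln(1 + 8,000,000·r/118,620) / ln(1+r) = 25.25.
Round up to a whole number of payments: n = 26.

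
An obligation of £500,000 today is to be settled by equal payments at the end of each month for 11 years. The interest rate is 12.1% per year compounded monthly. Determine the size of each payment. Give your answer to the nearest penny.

Level ordinary annuity; solve PV = PMT × [(1 − (1+r)^−n)/r] for PMT.
Periodic rate r = 0.121/12 per month; n is counted in months.
With n = 132: PMT = 500,000 / ([(1 − (1+r)^−n)/r]) = £6,868.57

£6,868.57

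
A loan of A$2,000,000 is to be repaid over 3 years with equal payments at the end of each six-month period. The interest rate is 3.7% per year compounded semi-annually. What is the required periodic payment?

Level ordinary annuity; solve PV = PMT × [(1 − (1+r)^−n)/r] for PMT.
Periodic rate r = 0.037/2 per half-year; n is counted in half-years.
With n = 6: PMT = 2,000,000 / ([(1 − (1+r)^−n)/r]) = A$355,246.30

A$355,246.30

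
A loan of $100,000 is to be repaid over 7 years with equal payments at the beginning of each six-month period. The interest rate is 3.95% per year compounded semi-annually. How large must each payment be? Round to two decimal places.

$8,085.97

Level annuity due; solve PV = PMT × [(1 − (1+r)^−n)/r] × (1+r) for PMT.
Periodic rate r = 0.0395/2 per half-year; n is counted in half-years.
With n = 14: PMT = 100,000 / ([(1 − (1+r)^−n)/r] × (1+r)) = $8,085.97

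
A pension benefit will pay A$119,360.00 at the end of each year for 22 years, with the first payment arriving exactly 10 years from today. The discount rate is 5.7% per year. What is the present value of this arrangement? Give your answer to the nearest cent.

A$895,935.92

Ordinary annuity of 22 payments, first payment at period 10.
Periodic rate r = 0.057 per year.
The ordinary-annuity PV formula values the stream one period before the first payment (period 9); discount that back 9 periods:
PV₀ = 119,360 × [1 − (1+r)^−22] / r × (1+r)^−9 = A$895,935.92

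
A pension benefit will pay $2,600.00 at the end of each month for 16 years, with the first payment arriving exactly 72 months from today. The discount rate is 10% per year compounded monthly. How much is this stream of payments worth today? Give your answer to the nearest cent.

Ordinary annuity of 192 payments, first payment at period 72.
Periodic rate r = 0.1/12 per month; n is counted in months.
The ordinary-annuity PV formula values the stream one period before the first payment (period 71); discount that back 71 periods:
PV₀ = 2,600 × [1 − (1+r)^−192] / r × (1+r)^−71 = $137,908.03

$137,908.03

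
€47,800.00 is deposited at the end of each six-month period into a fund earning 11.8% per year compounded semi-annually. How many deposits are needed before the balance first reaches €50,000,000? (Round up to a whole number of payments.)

73 payments

Periodic rate r = 0.118/2 per half-year; n is counted in half-years.
Ordinary annuity FV: 50,000,000 = 47,800 × [((1+r)^n − 1)/r].
(1+r)^n = 1 + 50,000,000 × r / 47,800, so n = ln(1 + 50,000,000·r/47,800) / ln(1+r) = 72.20.
Round up to a whole number of payments: n = 73.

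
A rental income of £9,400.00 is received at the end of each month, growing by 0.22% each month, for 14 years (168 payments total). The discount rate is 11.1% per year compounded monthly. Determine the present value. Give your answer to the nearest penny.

£922,669.64

Periodic rate r = 0.111/12 per month; n is counted in months.
Growing ordinary annuity: PV = PMT₁ × [1 − ((1+g)/(1+r))^n] / (r − g) = 9,400 × [1 − ((1+0.0022)/(1+r))^168] / (r − 0.0022) = £922,669.64.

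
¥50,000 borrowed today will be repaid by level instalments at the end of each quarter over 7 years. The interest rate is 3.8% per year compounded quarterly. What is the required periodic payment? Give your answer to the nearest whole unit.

¥2,042

Level ordinary annuity; solve PV = PMT × [(1 − (1+r)^−n)/r] for PMT.
Periodic rate r = 0.038/4 per quarter; n is counted in quarters.
With n = 28: PMT = 50,000 / ([(1 − (1+r)^−n)/r]) = ¥2,042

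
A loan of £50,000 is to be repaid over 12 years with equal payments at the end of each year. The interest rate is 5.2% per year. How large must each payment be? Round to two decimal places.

Level ordinary annuity; solve PV = PMT × [(1 − (1+r)^−n)/r] for PMT.
Periodic rate r = 0.052 per year.
With n = 12: PMT = 50,000 / ([(1 − (1+r)^−n)/r]) = £5,705.08

£5,705.08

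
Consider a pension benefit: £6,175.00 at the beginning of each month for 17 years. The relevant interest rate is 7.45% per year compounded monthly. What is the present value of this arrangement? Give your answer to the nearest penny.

This is an annuity due: 204 payments of £6,175.00 at the beginning of each month.
Periodic rate r = 0.0745/12 per month; n is counted in months.
PV = PMT × [(1 − (1+r)^−n)/r] × (1+r) = 6,175 × [1 − (1+r)^−204] / r × (1+r) = £717,656.08

£717,656.08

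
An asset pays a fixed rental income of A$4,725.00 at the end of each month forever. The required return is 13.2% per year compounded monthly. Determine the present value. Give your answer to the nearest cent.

A$429,545.45

Periodic rate r = 0.132/12 per month.
Level perpetuity: PV = PMT / r = 4,725 / (0.132/12) = A$429,545.45.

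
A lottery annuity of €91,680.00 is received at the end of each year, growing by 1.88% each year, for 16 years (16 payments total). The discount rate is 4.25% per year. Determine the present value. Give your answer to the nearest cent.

€1,190,837.53

Periodic rate r = 0.0425 per year.
Growing ordinary annuity: PV = PMT₁ × [1 − ((1+g)/(1+r))^n] / (r − g) = 91,680 × [1 − ((1+0.0188)/(1+r))^16] / (r − 0.0188) = €1,190,837.53.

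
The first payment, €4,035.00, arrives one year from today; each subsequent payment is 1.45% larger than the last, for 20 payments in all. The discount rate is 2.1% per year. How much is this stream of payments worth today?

€74,437.57

Periodic rate r = 0.021 per year.
Growing ordinary annuity: PV = PMT₁ × [1 − ((1+g)/(1+r))^n] / (r − g) = 4,035 × [1 − ((1+0.0145)/(1+r))^20] / (r − 0.0145) = €74,437.57.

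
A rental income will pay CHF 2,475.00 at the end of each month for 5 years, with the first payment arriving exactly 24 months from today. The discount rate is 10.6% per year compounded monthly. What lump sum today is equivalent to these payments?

CHF 93,845.35

Ordinary annuity of 60 payments, first payment at period 24.
Periodic rate r = 0.106/12 per month; n is counted in months.
The ordinary-annuity PV formula values the stream one period before the first payment (period 23); discount that back 23 periods:
PV₀ = 2,475 × [1 − (1+r)^−60] / r × (1+r)^−23 = CHF 93,845.35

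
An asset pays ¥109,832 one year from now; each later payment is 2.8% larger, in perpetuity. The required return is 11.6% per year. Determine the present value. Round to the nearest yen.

¥1,248,091

Periodic rate r = 0.116 per year.
Growing perpetuity (Gordon): PV = PMT₁ / (r − g) = 109,832 / (r − 0.028) = ¥1,248,091.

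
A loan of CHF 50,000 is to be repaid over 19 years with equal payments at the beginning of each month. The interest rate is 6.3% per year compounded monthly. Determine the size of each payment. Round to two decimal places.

Level annuity due; solve PV = PMT × [(1 − (1+r)^−n)/r] × (1+r) for PMT.
Periodic rate r = 0.063/12 per month; n is counted in months.
With n = 228: PMT = 50,000 / ([(1 − (1+r)^−n)/r] × (1+r)) = CHF 374.67

CHF 374.67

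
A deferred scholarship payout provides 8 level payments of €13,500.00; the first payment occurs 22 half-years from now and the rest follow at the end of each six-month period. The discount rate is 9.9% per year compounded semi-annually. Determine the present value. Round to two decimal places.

€31,697.80

Ordinary annuity of 8 payments, first payment at period 22.
Periodic rate r = 0.099/2 per half-year; n is counted in half-years.
The ordinary-annuity PV formula values the stream one period before the first payment (period 21); discount that back 21 periods:
PV₀ = 13,500 × [1 − (1+r)^−8] / r × (1+r)^−21 = €31,697.80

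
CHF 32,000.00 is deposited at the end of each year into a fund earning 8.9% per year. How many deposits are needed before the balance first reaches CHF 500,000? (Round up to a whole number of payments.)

11 payments

Periodic rate r = 0.089 per year.
Ordinary annuity FV: 500,000 = 32,000 × [((1+r)^n − 1)/r].
(1+r)^n = 1 + 500,000 × r / 32,000, so n = ln(1 + 500,000·r/32,000) / ln(1+r) = 10.22.
Round up to a whole number of payments: n = 11.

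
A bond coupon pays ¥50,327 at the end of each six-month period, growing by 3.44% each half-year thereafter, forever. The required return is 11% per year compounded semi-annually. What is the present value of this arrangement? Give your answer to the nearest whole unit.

Periodic rate r = 0.11/2 per half-year.
Growing perpetuity (Gordon): PV = PMT₁ / (r − g) = 50,327 / (r − 0.0344) = ¥2,443,058.

¥2,443,058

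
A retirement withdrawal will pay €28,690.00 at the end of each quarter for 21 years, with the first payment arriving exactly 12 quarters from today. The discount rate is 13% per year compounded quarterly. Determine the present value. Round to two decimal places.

Ordinary annuity of 84 payments, first payment at period 12.
Periodic rate r = 0.13/4 per quarter; n is counted in quarters.
The ordinary-annuity PV formula values the stream one period before the first payment (period 11); discount that back 11 periods:
PV₀ = 28,690 × [1 − (1+r)^−84] / r × (1+r)^−11 = €578,654.61

€578,654.61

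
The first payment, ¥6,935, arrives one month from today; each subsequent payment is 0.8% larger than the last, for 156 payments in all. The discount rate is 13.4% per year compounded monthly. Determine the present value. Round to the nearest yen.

¥847,424

Periodic rate r = 0.134/12 per month; n is counted in months.
Growing ordinary annuity: PV = PMT₁ × [1 − ((1+g)/(1+r))^n] / (r − g) = 6,935 × [1 − ((1+0.008)/(1+r))^156] / (r − 0.008) = ¥847,424.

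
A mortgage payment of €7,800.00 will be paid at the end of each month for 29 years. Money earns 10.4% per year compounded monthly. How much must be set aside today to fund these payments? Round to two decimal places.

€855,326.12

This is an ordinary annuity: 348 payments of €7,800.00 at the end of each month.
Periodic rate r = 0.104/12 per month; n is counted in months.
PV = PMT × [(1 − (1+r)^−n)/r] = 7,800 × [1 − (1+r)^−348] / r = €855,326.12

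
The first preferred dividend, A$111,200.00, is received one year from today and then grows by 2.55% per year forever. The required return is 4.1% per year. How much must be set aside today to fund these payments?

A$7,174,193.55

Periodic rate r = 0.041 per year.
Growing perpetuity (Gordon): PV = PMT₁ / (r − g) = 111,200 / (r − 0.0255) = A$7,174,193.55.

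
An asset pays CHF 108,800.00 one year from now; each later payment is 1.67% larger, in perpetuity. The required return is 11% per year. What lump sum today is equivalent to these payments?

Periodic rate r = 0.11 per year.
Growing perpetuity (Gordon): PV = PMT₁ / (r − g) = 108,800 / (r − 0.0167) = CHF 1,166,130.76.

CHF 1,166,130.76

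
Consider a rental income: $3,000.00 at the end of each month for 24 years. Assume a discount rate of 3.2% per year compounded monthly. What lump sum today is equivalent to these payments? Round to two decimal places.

This is an ordinary annuity: 288 payments of $3,000.00 at the end of each month.
Periodic rate r = 0.032/12 per month; n is counted in months.
PV = PMT × [(1 − (1+r)^−n)/r] = 3,000 × [1 − (1+r)^−288] / r = $602,533.69

$602,533.69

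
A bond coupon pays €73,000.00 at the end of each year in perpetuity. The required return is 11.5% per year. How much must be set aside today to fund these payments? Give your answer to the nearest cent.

Periodic rate r = 0.115 per year.
Level perpetuity: PV = PMT / r = 73,000 / (0.115) = €634,782.61.

€634,782.61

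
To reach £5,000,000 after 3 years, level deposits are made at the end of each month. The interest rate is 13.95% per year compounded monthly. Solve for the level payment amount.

Level ordinary annuity; solve FV = PMT × [((1+r)^n − 1)/r] for PMT.
Periodic rate r = 0.1395/12 per month; n is counted in months.
With n = 36: PMT = 5,000,000 / ([((1+r)^n − 1)/r]) = £112,641.75

£112,641.75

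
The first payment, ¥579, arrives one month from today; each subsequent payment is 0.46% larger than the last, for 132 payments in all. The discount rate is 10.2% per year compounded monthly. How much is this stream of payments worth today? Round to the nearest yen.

Periodic rate r = 0.102/12 per month; n is counted in months.
Growing ordinary annuity: PV = PMT₁ × [1 − ((1+g)/(1+r))^n] / (r − g) = 579 × [1 − ((1+0.0046)/(1+r))^132] / (r − 0.0046) = ¥59,440.

¥59,440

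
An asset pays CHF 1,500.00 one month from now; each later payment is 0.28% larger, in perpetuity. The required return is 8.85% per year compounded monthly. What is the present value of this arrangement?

CHF 327,868.85

Periodic rate r = 0.0885/12 per month.
Growing perpetuity (Gordon): PV = PMT₁ / (r − g) = 1,500 / (r − 0.0028) = CHF 327,868.85.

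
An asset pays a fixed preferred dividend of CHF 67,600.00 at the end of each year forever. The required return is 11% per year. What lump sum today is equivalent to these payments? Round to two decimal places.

CHF 614,545.45

Periodic rate r = 0.11 per year.
Level perpetuity: PV = PMT / r = 67,600 / (0.11) = CHF 614,545.45.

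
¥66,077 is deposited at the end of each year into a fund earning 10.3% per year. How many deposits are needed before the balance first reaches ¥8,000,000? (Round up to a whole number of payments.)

Periodic rate r = 0.103 per year.
Ordinary annuity FV: 8,000,000 = 66,077 × [((1+r)^n − 1)/r].
(1+r)^n = 1 + 8,000,000 × r / 66,077, so n = ln(1 + 8,000,000·r/66,077) / ln(1+r) = 26.53.
Round up to a whole number of payments: n = 27.

27 payments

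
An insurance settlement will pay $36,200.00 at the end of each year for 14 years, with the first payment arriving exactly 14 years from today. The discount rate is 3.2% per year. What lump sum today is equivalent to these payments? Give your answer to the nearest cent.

$267,853.99

Ordinary annuity of 14 payments, first payment at period 14.
Periodic rate r = 0.032 per year.
The ordinary-annuity PV formula values the stream one period before the first payment (period 13); discount that back 13 periods:
PV₀ = 36,200 × [1 − (1+r)^−14] / r × (1+r)^−13 = $267,853.99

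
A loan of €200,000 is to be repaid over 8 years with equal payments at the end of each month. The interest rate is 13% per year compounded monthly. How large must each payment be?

€3,361.45

Level ordinary annuity; solve PV = PMT × [(1 − (1+r)^−n)/r] for PMT.
Periodic rate r = 0.13/12 per month; n is counted in months.
With n = 96: PMT = 200,000 / ([(1 − (1+r)^−n)/r]) = €3,361.45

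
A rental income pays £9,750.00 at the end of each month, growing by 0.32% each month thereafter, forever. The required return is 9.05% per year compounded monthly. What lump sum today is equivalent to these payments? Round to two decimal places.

£2,245,681.38

Periodic rate r = 0.0905/12 per month.
Growing perpetuity (Gordon): PV = PMT₁ / (r − g) = 9,750 / (r − 0.0032) = £2,245,681.38.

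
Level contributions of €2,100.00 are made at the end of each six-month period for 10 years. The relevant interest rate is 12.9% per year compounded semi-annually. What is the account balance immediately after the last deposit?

€81,092.76

This is an ordinary annuity: 20 deposits of €2,100.00 at the end of each six-month period.
Periodic rate r = 0.129/2 per half-year; n is counted in half-years.
FV = PMT × [((1+r)^n − 1)/r] = 2,100 × [(1+r)^20 − 1] / r = €81,092.76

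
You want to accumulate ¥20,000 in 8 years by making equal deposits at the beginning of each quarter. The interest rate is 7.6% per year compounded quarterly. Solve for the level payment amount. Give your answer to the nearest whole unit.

Level annuity due; solve FV = PMT × [((1+r)^n − 1)/r] × (1+r) for PMT.
Periodic rate r = 0.076/4 per quarter; n is counted in quarters.
With n = 32: PMT = 20,000 / ([((1+r)^n − 1)/r] × (1+r)) = ¥451

¥451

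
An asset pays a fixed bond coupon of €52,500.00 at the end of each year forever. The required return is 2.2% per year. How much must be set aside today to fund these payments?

€2,386,363.64

Periodic rate r = 0.022 per year.
Level perpetuity: PV = PMT / r = 52,500 / (0.022) = €2,386,363.64.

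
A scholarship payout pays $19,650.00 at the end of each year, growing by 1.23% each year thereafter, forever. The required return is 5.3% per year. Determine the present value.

$482,800.98

Periodic rate r = 0.053 per year.
Growing perpetuity (Gordon): PV = PMT₁ / (r − g) = 19,650 / (r − 0.0123) = $482,800.98.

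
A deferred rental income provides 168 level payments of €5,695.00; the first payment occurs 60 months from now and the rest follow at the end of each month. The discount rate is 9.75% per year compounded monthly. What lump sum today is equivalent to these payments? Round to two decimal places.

€323,170.26

Ordinary annuity of 168 payments, first payment at period 60.
Periodic rate r = 0.0975/12 per month; n is counted in months.
The ordinary-annuity PV formula values the stream one period before the first payment (period 59); discount that back 59 periods:
PV₀ = 5,695 × [1 − (1+r)^−168] / r × (1+r)^−59 = €323,170.26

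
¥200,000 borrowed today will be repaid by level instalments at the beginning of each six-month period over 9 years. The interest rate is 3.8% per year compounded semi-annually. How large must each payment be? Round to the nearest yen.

¥12,977

Level annuity due; solve PV = PMT × [(1 − (1+r)^−n)/r] × (1+r) for PMT.
Periodic rate r = 0.038/2 per half-year; n is counted in half-years.
With n = 18: PMT = 200,000 / ([(1 − (1+r)^−n)/r] × (1+r)) = ¥12,977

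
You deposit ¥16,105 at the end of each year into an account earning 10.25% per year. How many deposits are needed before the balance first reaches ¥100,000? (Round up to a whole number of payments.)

Periodic rate r = 0.1025 per year.
Ordinary annuity FV: 100,000 = 16,105 × [((1+r)^n − 1)/r].
(1+r)^n = 1 + 100,000 × r / 16,105, so n = ln(1 + 100,000·r/16,105) / ln(1+r) = 5.05.
Round up to a whole number of payments: n = 6.

6 payments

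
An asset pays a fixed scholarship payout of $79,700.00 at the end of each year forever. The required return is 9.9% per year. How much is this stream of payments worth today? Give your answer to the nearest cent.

$805,050.51

Periodic rate r = 0.099 per year.
Level perpetuity: PV = PMT / r = 79,700 / (0.099) = $805,050.51.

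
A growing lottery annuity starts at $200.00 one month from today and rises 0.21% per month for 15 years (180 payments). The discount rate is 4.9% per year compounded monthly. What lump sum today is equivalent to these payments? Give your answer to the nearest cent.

Periodic rate r = 0.049/12 per month; n is counted in months.
Growing ordinary annuity: PV = PMT₁ × [1 − ((1+g)/(1+r))^n] / (r − g) = 200 × [1 − ((1+0.0021)/(1+r))^180] / (r − 0.0021) = $30,197.36.

$30,197.36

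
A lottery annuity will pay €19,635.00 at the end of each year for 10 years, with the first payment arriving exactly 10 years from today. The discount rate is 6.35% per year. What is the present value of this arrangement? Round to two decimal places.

Ordinary annuity of 10 payments, first payment at period 10.
Periodic rate r = 0.0635 per year.
The ordinary-annuity PV formula values the stream one period before the first payment (period 9); discount that back 9 periods:
PV₀ = 19,635 × [1 − (1+r)^−10] / r × (1+r)^−9 = €81,678.15

€81,678.15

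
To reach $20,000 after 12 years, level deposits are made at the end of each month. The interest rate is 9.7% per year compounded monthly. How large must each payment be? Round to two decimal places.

Level ordinary annuity; solve FV = PMT × [((1+r)^n − 1)/r] for PMT.
Periodic rate r = 0.097/12 per month; n is counted in months.
With n = 144: PMT = 20,000 / ([((1+r)^n − 1)/r]) = $73.90

$73.90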